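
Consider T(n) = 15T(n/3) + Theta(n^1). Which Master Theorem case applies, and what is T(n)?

Master Theorem for T(n) = 15T(n/3) + O(n^1):

a = 15, b = 3, c = 1
log_b(a) = log_3(15) = 2.4650

Case 1: c = 1 < log_3(15) = 2.4650
T(n) = O(n^(log_3 15))

For T(n) = 15T(n/3) + O(n^1): log_3(15) = 2.4650. This is Case 1 of the Master Theorem (c < log_b(a), work dominated by leaves), giving O(n^(log_3 15)).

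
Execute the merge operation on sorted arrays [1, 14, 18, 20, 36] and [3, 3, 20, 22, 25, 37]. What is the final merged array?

Merging process:

Compare 1 vs 3: take 1 from left. Merged: [1]
Compare 14 vs 3: take 3 from right. Merged: [1, 3]
Compare 14 vs 3: take 3 from right. Merged: [1, 3, 3]
Compare 14 vs 20: take 14 from left. Merged: [1, 3, 3, 14]
Compare 18 vs 20: take 18 from left. Merged: [1, 3, 3, 14, 18]
Compare 20 vs 20: take 20 from left. Merged: [1, 3, 3, 14, 18, 20]
Compare 36 vs 20: take 20 from right. Merged: [1, 3, 3, 14, 18, 20, 20]
Compare 36 vs 22: take 22 from right. Merged: [1, 3, 3, 14, 18, 20, 20, 22]
Compare 36 vs 25: take 25 from right. Merged: [1, 3, 3, 14, 18, 20, 20, 22, 25]
Compare 36 vs 37: take 36 from left. Merged: [1, 3, 3, 14, 18, 20, 20, 22, 25, 36]
Append remaining from right: [37]. Merged: [1, 3, 3, 14, 18, 20, 20, 22, 25, 36, 37]

Final merged array: [1, 3, 3, 14, 18, 20, 20, 22, 25, 36, 37]
Total comparisons: 10

The merged array is [1, 3, 3, 14, 18, 20, 20, 22, 25, 36, 37], requiring 10 comparisons. The merge step runs in O(n) time where n is the total number of elements.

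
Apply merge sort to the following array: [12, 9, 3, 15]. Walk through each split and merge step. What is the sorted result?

Merge sort trace:

Split: [12, 9, 3, 15] -> [12, 9] and [3, 15]
  Split: [12, 9] -> [12] and [9]
  Merge: [12] + [9] -> [9, 12]
  Split: [3, 15] -> [3] and [15]
  Merge: [3] + [15] -> [3, 15]
Merge: [9, 12] + [3, 15] -> [3, 9, 12, 15]

Final sorted array: [3, 9, 12, 15]

The merge sort proceeds by recursively splitting the array and merging sorted halves.
After all merges, the sorted array is [3, 9, 12, 15].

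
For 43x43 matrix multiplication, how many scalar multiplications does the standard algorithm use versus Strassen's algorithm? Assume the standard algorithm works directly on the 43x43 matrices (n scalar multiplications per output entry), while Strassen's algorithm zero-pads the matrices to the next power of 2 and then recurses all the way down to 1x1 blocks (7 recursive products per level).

Matrix multiplication for 43x43 matrices:

Strassen's algorithm requires power-of-2 dimensions. Pad 43x43 to 64x64 (next power of 2).

Standard algorithm: 43^3 = 79507 multiplications
Strassen's algorithm: 7^(log2(64)) = 7^6 = 117649 multiplications
Difference: 79507 - 117649 = -38142 (Strassen uses MORE here due to padding overhead — for small or just-over-power-of-2 n, padding can outweigh the per-level savings)

Standard: 79507 multiplications (43^3). Strassen: 117649 multiplications (7^6, after padding to 64x64). Strassen reduces 8 recursive multiplications to 7 at each level.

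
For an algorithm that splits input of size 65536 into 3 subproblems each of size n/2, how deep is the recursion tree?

For divide and conquer with division factor 2:

Problem sizes at each level:
Level 0: 65536
Level 1: 32768
Level 2: 16384
Level 3: 8192
Level 4: 4096
Level 5: 2048
Level 6: 1024
Level 7: 512
Level 8: 256
Level 9: 128
Level 10: 64
Level 11: 32
Level 12: 16
Level 13: 8
Level 14: 4
Level 15: 2
Level 16: 1

The root is level 0 and the size-1 base case is level 16 (the tree spans levels 0 through 16, i.e. 17 levels counting the root), so the depth is the number of divisions: log_2(65536) = 16

The recursion tree depth is log_2(65536) = 16. At each level, the problem size is divided by 2, so it takes 16 divisions to reduce to a base case of size 1. The algorithm makes 3 recursive calls at each level.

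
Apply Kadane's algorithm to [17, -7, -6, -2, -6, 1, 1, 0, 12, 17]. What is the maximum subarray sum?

Using Kadane's algorithm on [17, -7, -6, -2, -6, 1, 1, 0, 12, 17]:

Scanning through the array:
Position 1 (value -7): max_ending_here = 10, max_so_far = 17
Position 2 (value -6): max_ending_here = 4, max_so_far = 17
Position 3 (value -2): max_ending_here = 2, max_so_far = 17
Position 4 (value -6): max_ending_here = -4, max_so_far = 17
Position 5 (value 1): max_ending_here = 1, max_so_far = 17
Position 6 (value 1): max_ending_here = 2, max_so_far = 17
Position 7 (value 0): max_ending_here = 2, max_so_far = 17
Position 8 (value 12): max_ending_here = 14, max_so_far = 17
Position 9 (value 17): max_ending_here = 31, max_so_far = 31

Maximum subarray: [1, 1, 0, 12, 17]
Maximum sum: 31

The maximum subarray is [1, 1, 0, 12, 17] with sum 31. This subarray runs from index 5 to index 9.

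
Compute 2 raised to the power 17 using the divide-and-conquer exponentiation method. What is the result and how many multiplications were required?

Computing 2^17 by squaring (build up from 2^1; each line after the first costs one multiplication):

2^1 = 2
2^2 = (2^1)^2 = 2^2 = 4
2^4 = (2^2)^2 = 4^2 = 16
2^8 = (2^4)^2 = 16^2 = 256
2^16 = (2^8)^2 = 256^2 = 65536
2^17 = 2 * 2^16 = 2 * 65536 = 131072

Result: 131072
Multiplications needed: 5 (5 lines after 2^1)

2^17 = 131072. Using exponentiation by squaring, this requires 5 multiplications. The key idea: if the exponent is even, square the half-power; if odd, multiply by the base once.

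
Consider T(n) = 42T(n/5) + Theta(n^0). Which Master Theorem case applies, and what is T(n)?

Master Theorem for T(n) = 42T(n/5) + O(n^0):

a = 42, b = 5, c = 0
log_b(a) = log_5(42) = 2.3223

Case 1: c = 0 < log_5(42) = 2.3223
T(n) = O(n^(log_5 42))

For T(n) = 42T(n/5) + O(n^0): log_5(42) = 2.3223. This is Case 1 of the Master Theorem (c < log_b(a), work dominated by leaves), giving O(n^(log_5 42)).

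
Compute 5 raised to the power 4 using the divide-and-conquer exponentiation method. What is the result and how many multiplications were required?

Computing 5^4 by squaring (build up from 5^1; each line after the first costs one multiplication):

5^1 = 5
5^2 = (5^1)^2 = 5^2 = 25
5^4 = (5^2)^2 = 25^2 = 625

Result: 625
Multiplications needed: 2 (2 lines after 5^1)

5^4 = 625. Using exponentiation by squaring, this requires 2 multiplications. The key idea: if the exponent is even, square the half-power; if odd, multiply by the base once.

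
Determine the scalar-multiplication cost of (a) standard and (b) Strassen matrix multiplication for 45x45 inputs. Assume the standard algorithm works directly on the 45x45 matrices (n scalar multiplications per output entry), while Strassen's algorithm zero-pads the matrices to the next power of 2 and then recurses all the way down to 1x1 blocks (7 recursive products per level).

Matrix multiplication for 45x45 matrices:

Strassen's algorithm requires power-of-2 dimensions. Pad 45x45 to 64x64 (next power of 2).

Standard algorithm: 45^3 = 91125 multiplications
Strassen's algorithm: 7^(log2(64)) = 7^6 = 117649 multiplications
Difference: 91125 - 117649 = -26524 (Strassen uses MORE here due to padding overhead — for small or just-over-power-of-2 n, padding can outweigh the per-level savings)

Standard: 91125 multiplications (45^3). Strassen: 117649 multiplications (7^6, after padding to 64x64). Strassen reduces 8 recursive multiplications to 7 at each level.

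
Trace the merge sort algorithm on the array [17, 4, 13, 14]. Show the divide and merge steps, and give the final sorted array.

Merge sort trace:

Split: [17, 4, 13, 14] -> [17, 4] and [13, 14]
  Split: [17, 4] -> [17] and [4]
  Merge: [17] + [4] -> [4, 17]
  Split: [13, 14] -> [13] and [14]
  Merge: [13] + [14] -> [13, 14]
Merge: [4, 17] + [13, 14] -> [4, 13, 14, 17]

Final sorted array: [4, 13, 14, 17]

The merge sort proceeds by recursively splitting the array and merging sorted halves.
After all merges, the sorted array is [4, 13, 14, 17].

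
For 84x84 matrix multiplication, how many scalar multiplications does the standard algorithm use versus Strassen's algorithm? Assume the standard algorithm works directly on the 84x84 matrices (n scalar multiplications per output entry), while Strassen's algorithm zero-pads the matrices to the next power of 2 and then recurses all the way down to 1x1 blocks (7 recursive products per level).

Matrix multiplication for 84x84 matrices:

Strassen's algorithm requires power-of-2 dimensions. Pad 84x84 to 128x128 (next power of 2).

Standard algorithm: 84^3 = 592704 multiplications
Strassen's algorithm: 7^(log2(128)) = 7^7 = 823543 multiplications
Difference: 592704 - 823543 = -230839 (Strassen uses MORE here due to padding overhead — for small or just-over-power-of-2 n, padding can outweigh the per-level savings)

Standard: 592704 multiplications (84^3). Strassen: 823543 multiplications (7^7, after padding to 128x128). Strassen reduces 8 recursive multiplications to 7 at each level.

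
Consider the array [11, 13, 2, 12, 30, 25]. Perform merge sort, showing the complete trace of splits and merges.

Merge sort trace:

Split: [11, 13, 2, 12, 30, 25] -> [11, 13, 2] and [12, 30, 25]
  Split: [11, 13, 2] -> [11] and [13, 2]
    Split: [13, 2] -> [13] and [2]
    Merge: [13] + [2] -> [2, 13]
  Merge: [11] + [2, 13] -> [2, 11, 13]
  Split: [12, 30, 25] -> [12] and [30, 25]
    Split: [30, 25] -> [30] and [25]
    Merge: [30] + [25] -> [25, 30]
  Merge: [12] + [25, 30] -> [12, 25, 30]
Merge: [2, 11, 13] + [12, 25, 30] -> [2, 11, 12, 13, 25, 30]

Final sorted array: [2, 11, 12, 13, 25, 30]

The merge sort proceeds by recursively splitting the array and merging sorted halves.
After all merges, the sorted array is [2, 11, 12, 13, 25, 30].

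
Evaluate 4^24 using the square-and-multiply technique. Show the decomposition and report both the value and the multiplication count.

Computing 4^24 by squaring (build up from 4^1; each line after the first costs one multiplication):

4^1 = 4
4^2 = (4^1)^2 = 4^2 = 16
4^3 = 4 * 4^2 = 4 * 16 = 64
4^6 = (4^3)^2 = 64^2 = 4096
4^12 = (4^6)^2 = 4096^2 = 16777216
4^24 = (4^12)^2 = 16777216^2 = 281474976710656

Result: 281474976710656
Multiplications needed: 5 (5 lines after 4^1)

4^24 = 281474976710656. Using exponentiation by squaring, this requires 5 multiplications. The key idea: if the exponent is even, square the half-power; if odd, multiply by the base once.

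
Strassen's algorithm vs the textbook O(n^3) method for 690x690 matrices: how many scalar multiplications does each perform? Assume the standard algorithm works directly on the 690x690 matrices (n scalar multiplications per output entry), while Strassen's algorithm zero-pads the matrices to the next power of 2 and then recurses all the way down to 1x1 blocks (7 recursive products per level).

Matrix multiplication for 690x690 matrices:

Strassen's algorithm requires power-of-2 dimensions. Pad 690x690 to 1024x1024 (next power of 2).

Standard algorithm: 690^3 = 328509000 multiplications
Strassen's algorithm: 7^(log2(1024)) = 7^10 = 282475249 multiplications
Savings: 328509000 - 282475249 = 46033751 multiplications

Standard: 328509000 multiplications (690^3). Strassen: 282475249 multiplications (7^10, after padding to 1024x1024). Strassen reduces 8 recursive multiplications to 7 at each level.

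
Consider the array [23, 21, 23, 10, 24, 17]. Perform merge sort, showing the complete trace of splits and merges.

Merge sort trace:

Split: [23, 21, 23, 10, 24, 17] -> [23, 21, 23] and [10, 24, 17]
  Split: [23, 21, 23] -> [23] and [21, 23]
    Split: [21, 23] -> [21] and [23]
    Merge: [21] + [23] -> [21, 23]
  Merge: [23] + [21, 23] -> [21, 23, 23]
  Split: [10, 24, 17] -> [10] and [24, 17]
    Split: [24, 17] -> [24] and [17]
    Merge: [24] + [17] -> [17, 24]
  Merge: [10] + [17, 24] -> [10, 17, 24]
Merge: [21, 23, 23] + [10, 17, 24] -> [10, 17, 21, 23, 23, 24]

Final sorted array: [10, 17, 21, 23, 23, 24]

The merge sort proceeds by recursively splitting the array and merging sorted halves.
After all merges, the sorted array is [10, 17, 21, 23, 23, 24].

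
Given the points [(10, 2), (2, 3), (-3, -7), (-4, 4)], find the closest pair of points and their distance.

Computing all pairwise distances among 4 points:

d((10, 2), (2, 3)) = 8.0623
d((10, 2), (-3, -7)) = 15.8114
d((10, 2), (-4, 4)) = 14.1421
d((2, 3), (-3, -7)) = 11.1803
d((2, 3), (-4, 4)) = 6.0828 <-- minimum
d((-3, -7), (-4, 4)) = 11.0454

Closest pair: (2, 3) and (-4, 4) with distance 6.0828

The closest pair is (2, 3) and (-4, 4) with Euclidean distance 6.0828. For 4 points, brute-force pairwise comparison is shown above. For large n, the divide-and-conquer algorithm (sort by x, recurse on halves, check the dividing strip) achieves O(n log n).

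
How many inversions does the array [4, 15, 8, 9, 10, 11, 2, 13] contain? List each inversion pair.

Finding inversions in [4, 15, 8, 9, 10, 11, 2, 13]:

(0, 6): arr[0]=4 > arr[6]=2
(1, 2): arr[1]=15 > arr[2]=8
(1, 3): arr[1]=15 > arr[3]=9
(1, 4): arr[1]=15 > arr[4]=10
(1, 5): arr[1]=15 > arr[5]=11
(1, 6): arr[1]=15 > arr[6]=2
(1, 7): arr[1]=15 > arr[7]=13
(2, 6): arr[2]=8 > arr[6]=2
(3, 6): arr[3]=9 > arr[6]=2
(4, 6): arr[4]=10 > arr[6]=2
(5, 6): arr[5]=11 > arr[6]=2

Total inversions: 11

The array has 11 inversion(s): (0,6), (1,2), (1,3), (1,4), (1,5), (1,6), (1,7), (2,6), (3,6), (4,6), (5,6). Each pair (i,j) satisfies i < j and arr[i] > arr[j].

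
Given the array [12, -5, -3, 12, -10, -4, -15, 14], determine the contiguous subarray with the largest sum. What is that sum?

Using Kadane's algorithm on [12, -5, -3, 12, -10, -4, -15, 14]:

Scanning through the array:
Position 1 (value -5): max_ending_here = 7, max_so_far = 12
Position 2 (value -3): max_ending_here = 4, max_so_far = 12
Position 3 (value 12): max_ending_here = 16, max_so_far = 16
Position 4 (value -10): max_ending_here = 6, max_so_far = 16
Position 5 (value -4): max_ending_here = 2, max_so_far = 16
Position 6 (value -15): max_ending_here = -13, max_so_far = 16
Position 7 (value 14): max_ending_here = 14, max_so_far = 16

Maximum subarray: [12, -5, -3, 12]
Maximum sum: 16

The maximum subarray is [12, -5, -3, 12] with sum 16. This subarray runs from index 0 to index 3.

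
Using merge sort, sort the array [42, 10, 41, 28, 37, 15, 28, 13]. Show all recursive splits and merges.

Merge sort trace:

Split: [42, 10, 41, 28, 37, 15, 28, 13] -> [42, 10, 41, 28] and [37, 15, 28, 13]
  Split: [42, 10, 41, 28] -> [42, 10] and [41, 28]
    Split: [42, 10] -> [42] and [10]
    Merge: [42] + [10] -> [10, 42]
    Split: [41, 28] -> [41] and [28]
    Merge: [41] + [28] -> [28, 41]
  Merge: [10, 42] + [28, 41] -> [10, 28, 41, 42]
  Split: [37, 15, 28, 13] -> [37, 15] and [28, 13]
    Split: [37, 15] -> [37] and [15]
    Merge: [37] + [15] -> [15, 37]
    Split: [28, 13] -> [28] and [13]
    Merge: [28] + [13] -> [13, 28]
  Merge: [15, 37] + [13, 28] -> [13, 15, 28, 37]
Merge: [10, 28, 41, 42] + [13, 15, 28, 37] -> [10, 13, 15, 28, 28, 37, 41, 42]

Final sorted array: [10, 13, 15, 28, 28, 37, 41, 42]

The merge sort proceeds by recursively splitting the array and merging sorted halves.
After all merges, the sorted array is [10, 13, 15, 28, 28, 37, 41, 42].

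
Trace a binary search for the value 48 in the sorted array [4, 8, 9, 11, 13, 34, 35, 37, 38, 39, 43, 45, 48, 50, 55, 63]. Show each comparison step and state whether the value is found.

Binary search for 48 in [4, 8, 9, 11, 13, 34, 35, 37, 38, 39, 43, 45, 48, 50, 55, 63]:

lo=0, hi=15, mid=7, arr[mid]=37 -> 37 < 48, search right half
lo=8, hi=15, mid=11, arr[mid]=45 -> 45 < 48, search right half
lo=12, hi=15, mid=13, arr[mid]=50 -> 50 > 48, search left half
lo=12, hi=12, mid=12, arr[mid]=48 -> Found target at index 12!

Binary search finds 48 at index 12 after 4 comparisons. The search repeatedly halves the search space by comparing with the middle element.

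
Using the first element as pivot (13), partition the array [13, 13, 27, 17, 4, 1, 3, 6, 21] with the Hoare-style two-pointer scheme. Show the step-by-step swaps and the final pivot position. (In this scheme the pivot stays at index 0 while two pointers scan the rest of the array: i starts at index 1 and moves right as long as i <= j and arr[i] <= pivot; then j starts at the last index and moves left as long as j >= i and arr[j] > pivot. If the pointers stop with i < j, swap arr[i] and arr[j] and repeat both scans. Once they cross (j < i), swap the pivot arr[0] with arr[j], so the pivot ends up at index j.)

Hoare-style two-pointer partition with pivot = 13:

Initial array: [13, 13, 27, 17, 4, 1, 3, 6, 21]

Pointers start at i = 1, j = 8.
i stops at index 2 (arr[2]=27 > 13), j stops at index 7 (arr[7]=6 <= 13): swap arr[2] and arr[7], array becomes [13, 13, 6, 17, 4, 1, 3, 27, 21]
i stops at index 3 (arr[3]=17 > 13), j stops at index 6 (arr[6]=3 <= 13): swap arr[3] and arr[6], array becomes [13, 13, 6, 3, 4, 1, 17, 27, 21]
i ends at 6, j ends at 5: the pointers have crossed (j < i), so scanning stops.

Swap pivot arr[0] with arr[5] to place pivot at position 5: [1, 13, 6, 3, 4, 13, 17, 27, 21]
Pivot position: 5

After partitioning with pivot 13, the array becomes [1, 13, 6, 3, 4, 13, 17, 27, 21]. The pivot is placed at index 5. All elements to the left of the pivot are <= 13, and all elements to the right are > 13.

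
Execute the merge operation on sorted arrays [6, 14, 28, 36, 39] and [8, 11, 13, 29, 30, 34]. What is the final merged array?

Merging process:

Compare 6 vs 8: take 6 from left. Merged: [6]
Compare 14 vs 8: take 8 from right. Merged: [6, 8]
Compare 14 vs 11: take 11 from right. Merged: [6, 8, 11]
Compare 14 vs 13: take 13 from right. Merged: [6, 8, 11, 13]
Compare 14 vs 29: take 14 from left. Merged: [6, 8, 11, 13, 14]
Compare 28 vs 29: take 28 from left. Merged: [6, 8, 11, 13, 14, 28]
Compare 36 vs 29: take 29 from right. Merged: [6, 8, 11, 13, 14, 28, 29]
Compare 36 vs 30: take 30 from right. Merged: [6, 8, 11, 13, 14, 28, 29, 30]
Compare 36 vs 34: take 34 from right. Merged: [6, 8, 11, 13, 14, 28, 29, 30, 34]
Append remaining from left: [36, 39]. Merged: [6, 8, 11, 13, 14, 28, 29, 30, 34, 36, 39]

Final merged array: [6, 8, 11, 13, 14, 28, 29, 30, 34, 36, 39]
Total comparisons: 9

The merged array is [6, 8, 11, 13, 14, 28, 29, 30, 34, 36, 39], requiring 9 comparisons. The merge step runs in O(n) time where n is the total number of elements.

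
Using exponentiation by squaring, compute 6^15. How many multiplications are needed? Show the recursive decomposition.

Computing 6^15 by squaring (build up from 6^1; each line after the first costs one multiplication):

6^1 = 6
6^2 = (6^1)^2 = 6^2 = 36
6^3 = 6 * 6^2 = 6 * 36 = 216
6^6 = (6^3)^2 = 216^2 = 46656
6^7 = 6 * 6^6 = 6 * 46656 = 279936
6^14 = (6^7)^2 = 279936^2 = 78364164096
6^15 = 6 * 6^14 = 6 * 78364164096 = 470184984576

Result: 470184984576
Multiplications needed: 6 (6 lines after 6^1)

6^15 = 470184984576. Using exponentiation by squaring, this requires 6 multiplications. The key idea: if the exponent is even, square the half-power; if odd, multiply by the base once.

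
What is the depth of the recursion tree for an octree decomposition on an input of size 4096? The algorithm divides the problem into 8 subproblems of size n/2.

For divide and conquer with division factor 2:

Problem sizes at each level:
Level 0: 4096
Level 1: 2048
Level 2: 1024
Level 3: 512
Level 4: 256
Level 5: 128
Level 6: 64
Level 7: 32
Level 8: 16
Level 9: 8
Level 10: 4
Level 11: 2
Level 12: 1

The root is level 0 and the size-1 base case is level 12 (the tree spans levels 0 through 12, i.e. 13 levels counting the root), so the depth is the number of divisions: log_2(4096) = 12

The recursion tree depth is log_2(4096) = 12. At each level, the problem size is divided by 2, so it takes 12 divisions to reduce to a base case of size 1. The algorithm makes 8 recursive calls at each level.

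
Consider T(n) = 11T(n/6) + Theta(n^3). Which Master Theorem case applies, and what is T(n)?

Master Theorem for T(n) = 11T(n/6) + O(n^3):

a = 11, b = 6, c = 3
log_b(a) = log_6(11) = 1.3383

Case 3: c = 3 > log_6(11) = 1.3383
T(n) = O(n^3) = O(n^3)

For T(n) = 11T(n/6) + O(n^3): log_6(11) = 1.3383. This is Case 3 of the Master Theorem (c > log_b(a), work dominated by root), giving O(n^3).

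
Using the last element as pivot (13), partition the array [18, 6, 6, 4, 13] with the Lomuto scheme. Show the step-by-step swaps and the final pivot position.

Lomuto partition with pivot = 13:

Initial array: [18, 6, 6, 4, 13]

arr[0]=18 > 13: no swap
arr[1]=6 <= 13: swap with position 0, array becomes [6, 18, 6, 4, 13]
arr[2]=6 <= 13: swap with position 1, array becomes [6, 6, 18, 4, 13]
arr[3]=4 <= 13: swap with position 2, array becomes [6, 6, 4, 18, 13]

Place pivot at position 3: [6, 6, 4, 13, 18]
Pivot position: 3

After partitioning with pivot 13, the array becomes [6, 6, 4, 13, 18]. The pivot is placed at index 3. All elements to the left of the pivot are <= 13, and all elements to the right are > 13.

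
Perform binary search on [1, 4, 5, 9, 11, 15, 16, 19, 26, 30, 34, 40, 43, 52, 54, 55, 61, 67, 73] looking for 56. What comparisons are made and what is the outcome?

Binary search for 56 in [1, 4, 5, 9, 11, 15, 16, 19, 26, 30, 34, 40, 43, 52, 54, 55, 61, 67, 73]:

lo=0, hi=18, mid=9, arr[mid]=30 -> 30 < 56, search right half
lo=10, hi=18, mid=14, arr[mid]=54 -> 54 < 56, search right half
lo=15, hi=18, mid=16, arr[mid]=61 -> 61 > 56, search left half
lo=15, hi=15, mid=15, arr[mid]=55 -> 55 < 56, search right half
lo=16 > hi=15, target 56 not found

Binary search determines that 56 is not in the array after 4 comparisons. The search space was exhausted without finding the target.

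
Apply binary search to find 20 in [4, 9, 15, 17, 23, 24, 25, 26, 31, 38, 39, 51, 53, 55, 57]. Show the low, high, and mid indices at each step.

Binary search for 20 in [4, 9, 15, 17, 23, 24, 25, 26, 31, 38, 39, 51, 53, 55, 57]:

lo=0, hi=14, mid=7, arr[mid]=26 -> 26 > 20, search left half
lo=0, hi=6, mid=3, arr[mid]=17 -> 17 < 20, search right half
lo=4, hi=6, mid=5, arr[mid]=24 -> 24 > 20, search left half
lo=4, hi=4, mid=4, arr[mid]=23 -> 23 > 20, search left half
lo=4 > hi=3, target 20 not found

Binary search determines that 20 is not in the array after 4 comparisons. The search space was exhausted without finding the target.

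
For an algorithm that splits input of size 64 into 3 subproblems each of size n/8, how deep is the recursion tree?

For divide and conquer with division factor 8:

Problem sizes at each level:
Level 0: 64
Level 1: 8
Level 2: 1

The root is level 0 and the size-1 base case is level 2 (the tree spans levels 0 through 2, i.e. 3 levels counting the root), so the depth is the number of divisions: log_8(64) = 2

The recursion tree depth is log_8(64) = 2. At each level, the problem size is divided by 8, so it takes 2 divisions to reduce to a base case of size 1. The algorithm makes 3 recursive calls at each level.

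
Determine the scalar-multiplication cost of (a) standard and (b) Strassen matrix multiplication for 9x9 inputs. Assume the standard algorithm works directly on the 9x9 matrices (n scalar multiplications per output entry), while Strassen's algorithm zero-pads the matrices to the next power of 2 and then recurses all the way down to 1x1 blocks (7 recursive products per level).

Matrix multiplication for 9x9 matrices:

Strassen's algorithm requires power-of-2 dimensions. Pad 9x9 to 16x16 (next power of 2).

Standard algorithm: 9^3 = 729 multiplications
Strassen's algorithm: 7^(log2(16)) = 7^4 = 2401 multiplications
Difference: 729 - 2401 = -1672 (Strassen uses MORE here due to padding overhead — for small or just-over-power-of-2 n, padding can outweigh the per-level savings)

Standard: 729 multiplications (9^3). Strassen: 2401 multiplications (7^4, after padding to 16x16). Strassen reduces 8 recursive multiplications to 7 at each level.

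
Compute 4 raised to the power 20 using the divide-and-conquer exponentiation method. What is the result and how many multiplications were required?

Computing 4^20 by squaring (build up from 4^1; each line after the first costs one multiplication):

4^1 = 4
4^2 = (4^1)^2 = 4^2 = 16
4^4 = (4^2)^2 = 16^2 = 256
4^5 = 4 * 4^4 = 4 * 256 = 1024
4^10 = (4^5)^2 = 1024^2 = 1048576
4^20 = (4^10)^2 = 1048576^2 = 1099511627776

Result: 1099511627776
Multiplications needed: 5 (5 lines after 4^1)

4^20 = 1099511627776. Using exponentiation by squaring, this requires 5 multiplications. The key idea: if the exponent is even, square the half-power; if odd, multiply by the base once.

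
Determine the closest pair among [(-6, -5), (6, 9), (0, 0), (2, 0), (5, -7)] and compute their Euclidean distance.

Computing all pairwise distances among 5 points:

d((-6, -5), (6, 9)) = 18.4391
d((-6, -5), (0, 0)) = 7.8102
d((-6, -5), (2, 0)) = 9.434
d((-6, -5), (5, -7)) = 11.1803
d((6, 9), (0, 0)) = 10.8167
d((6, 9), (2, 0)) = 9.8489
d((6, 9), (5, -7)) = 16.0312
d((0, 0), (2, 0)) = 2.0 <-- minimum
d((0, 0), (5, -7)) = 8.6023
d((2, 0), (5, -7)) = 7.6158

Closest pair: (0, 0) and (2, 0) with distance 2.0

The closest pair is (0, 0) and (2, 0) with Euclidean distance 2.0. For 5 points, brute-force pairwise comparison is shown above. For large n, the divide-and-conquer algorithm (sort by x, recurse on halves, check the dividing strip) achieves O(n log n).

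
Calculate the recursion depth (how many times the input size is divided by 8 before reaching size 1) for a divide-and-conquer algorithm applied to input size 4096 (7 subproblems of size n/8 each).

For divide and conquer with division factor 8:

Problem sizes at each level:
Level 0: 4096
Level 1: 512
Level 2: 64
Level 3: 8
Level 4: 1

The root is level 0 and the size-1 base case is level 4 (the tree spans levels 0 through 4, i.e. 5 levels counting the root), so the depth is the number of divisions: log_8(4096) = 4

The recursion tree depth is log_8(4096) = 4. At each level, the problem size is divided by 8, so it takes 4 divisions to reduce to a base case of size 1. The algorithm makes 7 recursive calls at each level.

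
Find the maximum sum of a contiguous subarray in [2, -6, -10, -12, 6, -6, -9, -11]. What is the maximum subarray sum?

Using Kadane's algorithm on [2, -6, -10, -12, 6, -6, -9, -11]:

Scanning through the array:
Position 1 (value -6): max_ending_here = -4, max_so_far = 2
Position 2 (value -10): max_ending_here = -10, max_so_far = 2
Position 3 (value -12): max_ending_here = -12, max_so_far = 2
Position 4 (value 6): max_ending_here = 6, max_so_far = 6
Position 5 (value -6): max_ending_here = 0, max_so_far = 6
Position 6 (value -9): max_ending_here = -9, max_so_far = 6
Position 7 (value -11): max_ending_here = -11, max_so_far = 6

Maximum subarray: [6]
Maximum sum: 6

The maximum subarray is [6] with sum 6. This subarray runs from index 4 to index 4.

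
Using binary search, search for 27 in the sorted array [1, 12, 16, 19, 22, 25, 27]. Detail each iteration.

Binary search for 27 in [1, 12, 16, 19, 22, 25, 27]:

lo=0, hi=6, mid=3, arr[mid]=19 -> 19 < 27, search right half
lo=4, hi=6, mid=5, arr[mid]=25 -> 25 < 27, search right half
lo=6, hi=6, mid=6, arr[mid]=27 -> Found target at index 6!

Binary search finds 27 at index 6 after 3 comparisons. The search repeatedly halves the search space by comparing with the middle element.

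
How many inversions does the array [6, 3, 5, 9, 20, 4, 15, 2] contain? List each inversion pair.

Finding inversions in [6, 3, 5, 9, 20, 4, 15, 2]:

(0, 1): arr[0]=6 > arr[1]=3
(0, 2): arr[0]=6 > arr[2]=5
(0, 5): arr[0]=6 > arr[5]=4
(0, 7): arr[0]=6 > arr[7]=2
(1, 7): arr[1]=3 > arr[7]=2
(2, 5): arr[2]=5 > arr[5]=4
(2, 7): arr[2]=5 > arr[7]=2
(3, 5): arr[3]=9 > arr[5]=4
(3, 7): arr[3]=9 > arr[7]=2
(4, 5): arr[4]=20 > arr[5]=4
(4, 6): arr[4]=20 > arr[6]=15
(4, 7): arr[4]=20 > arr[7]=2
(5, 7): arr[5]=4 > arr[7]=2
(6, 7): arr[6]=15 > arr[7]=2

Total inversions: 14

The array has 14 inversion(s): (0,1), (0,2), (0,5), (0,7), (1,7), (2,5), (2,7), (3,5), (3,7), (4,5), (4,6), (4,7), (5,7), (6,7). Each pair (i,j) satisfies i < j and arr[i] > arr[j].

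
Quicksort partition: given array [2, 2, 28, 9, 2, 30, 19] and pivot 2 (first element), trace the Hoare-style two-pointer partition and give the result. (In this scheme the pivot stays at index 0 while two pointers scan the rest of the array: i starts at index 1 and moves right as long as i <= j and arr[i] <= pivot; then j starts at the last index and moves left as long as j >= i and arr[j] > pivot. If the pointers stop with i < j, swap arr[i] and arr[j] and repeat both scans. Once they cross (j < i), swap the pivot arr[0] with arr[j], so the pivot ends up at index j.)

Hoare-style two-pointer partition with pivot = 2:

Initial array: [2, 2, 28, 9, 2, 30, 19]

Pointers start at i = 1, j = 6.
i stops at index 2 (arr[2]=28 > 2), j stops at index 4 (arr[4]=2 <= 2): swap arr[2] and arr[4], array becomes [2, 2, 2, 9, 28, 30, 19]
i ends at 3, j ends at 2: the pointers have crossed (j < i), so scanning stops.

Swap pivot arr[0] with arr[2] to place pivot at position 2: [2, 2, 2, 9, 28, 30, 19]
Pivot position: 2

After partitioning with pivot 2, the array becomes [2, 2, 2, 9, 28, 30, 19]. The pivot is placed at index 2. All elements to the left of the pivot are <= 2, and all elements to the right are > 2.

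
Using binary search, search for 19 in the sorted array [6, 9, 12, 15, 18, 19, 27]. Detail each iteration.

Binary search for 19 in [6, 9, 12, 15, 18, 19, 27]:

lo=0, hi=6, mid=3, arr[mid]=15 -> 15 < 19, search right half
lo=4, hi=6, mid=5, arr[mid]=19 -> Found target at index 5!

Binary search finds 19 at index 5 after 2 comparisons. The search repeatedly halves the search space by comparing with the middle element.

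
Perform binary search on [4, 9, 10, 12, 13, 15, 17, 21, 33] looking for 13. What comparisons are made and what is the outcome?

Binary search for 13 in [4, 9, 10, 12, 13, 15, 17, 21, 33]:

lo=0, hi=8, mid=4, arr[mid]=13 -> Found target at index 4!

Binary search finds 13 at index 4 after 1 comparisons. The search repeatedly halves the search space by comparing with the middle element.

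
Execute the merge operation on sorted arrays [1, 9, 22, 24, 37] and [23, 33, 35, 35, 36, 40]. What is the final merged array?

Merging process:

Compare 1 vs 23: take 1 from left. Merged: [1]
Compare 9 vs 23: take 9 from left. Merged: [1, 9]
Compare 22 vs 23: take 22 from left. Merged: [1, 9, 22]
Compare 24 vs 23: take 23 from right. Merged: [1, 9, 22, 23]
Compare 24 vs 33: take 24 from left. Merged: [1, 9, 22, 23, 24]
Compare 37 vs 33: take 33 from right. Merged: [1, 9, 22, 23, 24, 33]
Compare 37 vs 35: take 35 from right. Merged: [1, 9, 22, 23, 24, 33, 35]
Compare 37 vs 35: take 35 from right. Merged: [1, 9, 22, 23, 24, 33, 35, 35]
Compare 37 vs 36: take 36 from right. Merged: [1, 9, 22, 23, 24, 33, 35, 35, 36]
Compare 37 vs 40: take 37 from left. Merged: [1, 9, 22, 23, 24, 33, 35, 35, 36, 37]
Append remaining from right: [40]. Merged: [1, 9, 22, 23, 24, 33, 35, 35, 36, 37, 40]

Final merged array: [1, 9, 22, 23, 24, 33, 35, 35, 36, 37, 40]
Total comparisons: 10

The merged array is [1, 9, 22, 23, 24, 33, 35, 35, 36, 37, 40], requiring 10 comparisons. The merge step runs in O(n) time where n is the total number of elements.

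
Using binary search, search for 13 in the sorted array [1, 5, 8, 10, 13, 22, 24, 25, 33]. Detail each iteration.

Binary search for 13 in [1, 5, 8, 10, 13, 22, 24, 25, 33]:

lo=0, hi=8, mid=4, arr[mid]=13 -> Found target at index 4!

Binary search finds 13 at index 4 after 1 comparisons. The search repeatedly halves the search space by comparing with the middle element.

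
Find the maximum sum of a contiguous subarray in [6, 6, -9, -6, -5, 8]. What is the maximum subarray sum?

Using Kadane's algorithm on [6, 6, -9, -6, -5, 8]:

Scanning through the array:
Position 1 (value 6): max_ending_here = 12, max_so_far = 12
Position 2 (value -9): max_ending_here = 3, max_so_far = 12
Position 3 (value -6): max_ending_here = -3, max_so_far = 12
Position 4 (value -5): max_ending_here = -5, max_so_far = 12
Position 5 (value 8): max_ending_here = 8, max_so_far = 12

Maximum subarray: [6, 6]
Maximum sum: 12

The maximum subarray is [6, 6] with sum 12. This subarray runs from index 0 to index 1.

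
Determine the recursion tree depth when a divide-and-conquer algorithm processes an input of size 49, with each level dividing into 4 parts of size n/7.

For divide and conquer with division factor 7:

Problem sizes at each level:
Level 0: 49
Level 1: 7
Level 2: 1

The root is level 0 and the size-1 base case is level 2 (the tree spans levels 0 through 2, i.e. 3 levels counting the root), so the depth is the number of divisions: log_7(49) = 2

The recursion tree depth is log_7(49) = 2. At each level, the problem size is divided by 7, so it takes 2 divisions to reduce to a base case of size 1. The algorithm makes 4 recursive calls at each level.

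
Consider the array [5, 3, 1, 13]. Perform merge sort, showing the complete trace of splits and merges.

Merge sort trace:

Split: [5, 3, 1, 13] -> [5, 3] and [1, 13]
  Split: [5, 3] -> [5] and [3]
  Merge: [5] + [3] -> [3, 5]
  Split: [1, 13] -> [1] and [13]
  Merge: [1] + [13] -> [1, 13]
Merge: [3, 5] + [1, 13] -> [1, 3, 5, 13]

Final sorted array: [1, 3, 5, 13]

The merge sort proceeds by recursively splitting the array and merging sorted halves.
After all merges, the sorted array is [1, 3, 5, 13].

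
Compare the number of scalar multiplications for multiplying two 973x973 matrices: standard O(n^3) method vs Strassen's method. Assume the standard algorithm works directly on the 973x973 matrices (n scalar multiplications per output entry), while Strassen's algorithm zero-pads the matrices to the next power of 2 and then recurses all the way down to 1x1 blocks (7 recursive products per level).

Matrix multiplication for 973x973 matrices:

Strassen's algorithm requires power-of-2 dimensions. Pad 973x973 to 1024x1024 (next power of 2).

Standard algorithm: 973^3 = 921167317 multiplications
Strassen's algorithm: 7^(log2(1024)) = 7^10 = 282475249 multiplications
Savings: 921167317 - 282475249 = 638692068 multiplications

Standard: 921167317 multiplications (973^3). Strassen: 282475249 multiplications (7^10, after padding to 1024x1024). Strassen reduces 8 recursive multiplications to 7 at each level.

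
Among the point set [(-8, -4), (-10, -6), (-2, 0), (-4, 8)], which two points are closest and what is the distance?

Computing all pairwise distances among 4 points:

d((-8, -4), (-10, -6)) = 2.8284 <-- minimum
d((-8, -4), (-2, 0)) = 7.2111
d((-8, -4), (-4, 8)) = 12.6491
d((-10, -6), (-2, 0)) = 10.0
d((-10, -6), (-4, 8)) = 15.2315
d((-2, 0), (-4, 8)) = 8.2462

Closest pair: (-8, -4) and (-10, -6) with distance 2.8284

The closest pair is (-8, -4) and (-10, -6) with Euclidean distance 2.8284. For 4 points, brute-force pairwise comparison is shown above. For large n, the divide-and-conquer algorithm (sort by x, recurse on halves, check the dividing strip) achieves O(n log n).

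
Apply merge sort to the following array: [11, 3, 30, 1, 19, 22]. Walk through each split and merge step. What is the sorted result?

Merge sort trace:

Split: [11, 3, 30, 1, 19, 22] -> [11, 3, 30] and [1, 19, 22]
  Split: [11, 3, 30] -> [11] and [3, 30]
    Split: [3, 30] -> [3] and [30]
    Merge: [3] + [30] -> [3, 30]
  Merge: [11] + [3, 30] -> [3, 11, 30]
  Split: [1, 19, 22] -> [1] and [19, 22]
    Split: [19, 22] -> [19] and [22]
    Merge: [19] + [22] -> [19, 22]
  Merge: [1] + [19, 22] -> [1, 19, 22]
Merge: [3, 11, 30] + [1, 19, 22] -> [1, 3, 11, 19, 22, 30]

Final sorted array: [1, 3, 11, 19, 22, 30]

The merge sort proceeds by recursively splitting the array and merging sorted halves.
After all merges, the sorted array is [1, 3, 11, 19, 22, 30].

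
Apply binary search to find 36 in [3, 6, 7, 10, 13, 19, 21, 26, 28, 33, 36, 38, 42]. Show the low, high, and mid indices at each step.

Binary search for 36 in [3, 6, 7, 10, 13, 19, 21, 26, 28, 33, 36, 38, 42]:

lo=0, hi=12, mid=6, arr[mid]=21 -> 21 < 36, search right half
lo=7, hi=12, mid=9, arr[mid]=33 -> 33 < 36, search right half
lo=10, hi=12, mid=11, arr[mid]=38 -> 38 > 36, search left half
lo=10, hi=10, mid=10, arr[mid]=36 -> Found target at index 10!

Binary search finds 36 at index 10 after 4 comparisons. The search repeatedly halves the search space by comparing with the middle element.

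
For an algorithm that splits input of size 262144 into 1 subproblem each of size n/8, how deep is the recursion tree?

For divide and conquer with division factor 8:

Problem sizes at each level:
Level 0: 262144
Level 1: 32768
Level 2: 4096
Level 3: 512
Level 4: 64
Level 5: 8
Level 6: 1

The root is level 0 and the size-1 base case is level 6 (the tree spans levels 0 through 6, i.e. 7 levels counting the root), so the depth is the number of divisions: log_8(262144) = 6

The recursion tree depth is log_8(262144) = 6. At each level, the problem size is divided by 8, so it takes 6 divisions to reduce to a base case of size 1. The algorithm makes 1 recursive call at each level.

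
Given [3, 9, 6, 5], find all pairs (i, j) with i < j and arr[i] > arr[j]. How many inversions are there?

Finding inversions in [3, 9, 6, 5]:

(1, 2): arr[1]=9 > arr[2]=6
(1, 3): arr[1]=9 > arr[3]=5
(2, 3): arr[2]=6 > arr[3]=5

Total inversions: 3

The array has 3 inversion(s): (1,2), (1,3), (2,3). Each pair (i,j) satisfies i < j and arr[i] > arr[j].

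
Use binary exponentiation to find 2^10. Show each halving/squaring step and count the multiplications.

Computing 2^10 by squaring (build up from 2^1; each line after the first costs one multiplication):

2^1 = 2
2^2 = (2^1)^2 = 2^2 = 4
2^4 = (2^2)^2 = 4^2 = 16
2^5 = 2 * 2^4 = 2 * 16 = 32
2^10 = (2^5)^2 = 32^2 = 1024

Result: 1024
Multiplications needed: 4 (4 lines after 2^1)

2^10 = 1024. Using exponentiation by squaring, this requires 4 multiplications. The key idea: if the exponent is even, square the half-power; if odd, multiply by the base once.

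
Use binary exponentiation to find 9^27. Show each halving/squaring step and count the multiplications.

Computing 9^27 by squaring (build up from 9^1; each line after the first costs one multiplication):

9^1 = 9
9^2 = (9^1)^2 = 9^2 = 81
9^3 = 9 * 9^2 = 9 * 81 = 729
9^6 = (9^3)^2 = 729^2 = 531441
9^12 = (9^6)^2 = 531441^2 = 282429536481
9^13 = 9 * 9^12 = 9 * 282429536481 = 2541865828329
9^26 = (9^13)^2 = 2541865828329^2 = 6461081889226673298932241
9^27 = 9 * 9^26 = 9 * 6461081889226673298932241 = 58149737003040059690390169

Result: 58149737003040059690390169
Multiplications needed: 7 (7 lines after 9^1)

9^27 = 58149737003040059690390169. Using exponentiation by squaring, this requires 7 multiplications. The key idea: if the exponent is even, square the half-power; if odd, multiply by the base once.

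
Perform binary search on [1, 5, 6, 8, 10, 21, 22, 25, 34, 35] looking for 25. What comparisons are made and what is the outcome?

Binary search for 25 in [1, 5, 6, 8, 10, 21, 22, 25, 34, 35]:

lo=0, hi=9, mid=4, arr[mid]=10 -> 10 < 25, search right half
lo=5, hi=9, mid=7, arr[mid]=25 -> Found target at index 7!

Binary search finds 25 at index 7 after 2 comparisons. The search repeatedly halves the search space by comparing with the middle element.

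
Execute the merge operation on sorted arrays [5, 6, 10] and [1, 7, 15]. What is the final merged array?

Merging process:

Compare 5 vs 1: take 1 from right. Merged: [1]
Compare 5 vs 7: take 5 from left. Merged: [1, 5]
Compare 6 vs 7: take 6 from left. Merged: [1, 5, 6]
Compare 10 vs 7: take 7 from right. Merged: [1, 5, 6, 7]
Compare 10 vs 15: take 10 from left. Merged: [1, 5, 6, 7, 10]
Append remaining from right: [15]. Merged: [1, 5, 6, 7, 10, 15]

Final merged array: [1, 5, 6, 7, 10, 15]
Total comparisons: 5

The merged array is [1, 5, 6, 7, 10, 15], requiring 5 comparisons. The merge step runs in O(n) time where n is the total number of elements.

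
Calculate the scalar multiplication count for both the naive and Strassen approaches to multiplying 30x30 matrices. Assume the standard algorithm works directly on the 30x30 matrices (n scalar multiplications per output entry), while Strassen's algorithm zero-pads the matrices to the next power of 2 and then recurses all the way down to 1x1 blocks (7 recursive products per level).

Matrix multiplication for 30x30 matrices:

Strassen's algorithm requires power-of-2 dimensions. Pad 30x30 to 32x32 (next power of 2).

Standard algorithm: 30^3 = 27000 multiplications
Strassen's algorithm: 7^(log2(32)) = 7^5 = 16807 multiplications
Savings: 27000 - 16807 = 10193 multiplications

Standard: 27000 multiplications (30^3). Strassen: 16807 multiplications (7^5, after padding to 32x32). Strassen reduces 8 recursive multiplications to 7 at each level.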